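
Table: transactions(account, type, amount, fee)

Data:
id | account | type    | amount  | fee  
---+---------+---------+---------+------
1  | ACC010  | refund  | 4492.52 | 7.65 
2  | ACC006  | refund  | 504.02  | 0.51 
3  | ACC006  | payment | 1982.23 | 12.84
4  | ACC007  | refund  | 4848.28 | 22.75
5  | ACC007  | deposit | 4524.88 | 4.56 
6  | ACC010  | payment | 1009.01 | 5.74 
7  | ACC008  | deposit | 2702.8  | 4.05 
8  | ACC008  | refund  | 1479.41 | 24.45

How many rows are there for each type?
SELECT type, COUNT(*) as count
FROM transactions
GROUP BY type

Result:
  deposit: 2
  payment: 2
  refund: 4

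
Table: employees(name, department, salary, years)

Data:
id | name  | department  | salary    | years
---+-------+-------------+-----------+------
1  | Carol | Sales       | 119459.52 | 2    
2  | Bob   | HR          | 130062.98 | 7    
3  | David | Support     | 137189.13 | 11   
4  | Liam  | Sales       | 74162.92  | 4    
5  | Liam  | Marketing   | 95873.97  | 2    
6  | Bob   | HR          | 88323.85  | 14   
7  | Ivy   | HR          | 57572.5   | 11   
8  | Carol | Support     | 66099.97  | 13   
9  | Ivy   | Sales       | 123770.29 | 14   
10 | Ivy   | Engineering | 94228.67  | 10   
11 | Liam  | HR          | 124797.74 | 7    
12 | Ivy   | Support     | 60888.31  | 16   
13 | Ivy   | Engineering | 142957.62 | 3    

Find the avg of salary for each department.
SELECT department, AVG(salary) as result
FROM employees
GROUP BY department

Result:
  Engineering: 118593.15
  HR: 100189.27
  Marketing: 95873.97
  Sales: 105797.58
  Support: 88059.14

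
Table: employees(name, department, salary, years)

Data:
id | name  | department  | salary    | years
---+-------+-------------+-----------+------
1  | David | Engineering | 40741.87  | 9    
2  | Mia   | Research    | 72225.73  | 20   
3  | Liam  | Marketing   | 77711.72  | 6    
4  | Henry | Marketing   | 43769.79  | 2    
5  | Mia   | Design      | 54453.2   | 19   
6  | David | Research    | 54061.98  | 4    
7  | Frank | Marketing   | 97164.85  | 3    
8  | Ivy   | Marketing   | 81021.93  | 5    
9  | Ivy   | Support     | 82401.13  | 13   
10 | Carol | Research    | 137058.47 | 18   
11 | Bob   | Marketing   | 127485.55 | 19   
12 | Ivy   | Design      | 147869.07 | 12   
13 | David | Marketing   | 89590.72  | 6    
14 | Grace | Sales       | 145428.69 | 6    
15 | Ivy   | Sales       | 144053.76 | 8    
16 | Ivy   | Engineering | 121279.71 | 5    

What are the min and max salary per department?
SELECT department, MIN(salary), MAX(salary)
FROM employees
GROUP BY department

Result:
  Design: min=54453.20, max=147869.07
  Engineering: min=40741.87, max=121279.71
  Marketing: min=43769.79, max=127485.55
  Research: min=54061.98, max=137058.47
  Sales: min=144053.76, max=145428.69
  Support: min=82401.13, max=82401.13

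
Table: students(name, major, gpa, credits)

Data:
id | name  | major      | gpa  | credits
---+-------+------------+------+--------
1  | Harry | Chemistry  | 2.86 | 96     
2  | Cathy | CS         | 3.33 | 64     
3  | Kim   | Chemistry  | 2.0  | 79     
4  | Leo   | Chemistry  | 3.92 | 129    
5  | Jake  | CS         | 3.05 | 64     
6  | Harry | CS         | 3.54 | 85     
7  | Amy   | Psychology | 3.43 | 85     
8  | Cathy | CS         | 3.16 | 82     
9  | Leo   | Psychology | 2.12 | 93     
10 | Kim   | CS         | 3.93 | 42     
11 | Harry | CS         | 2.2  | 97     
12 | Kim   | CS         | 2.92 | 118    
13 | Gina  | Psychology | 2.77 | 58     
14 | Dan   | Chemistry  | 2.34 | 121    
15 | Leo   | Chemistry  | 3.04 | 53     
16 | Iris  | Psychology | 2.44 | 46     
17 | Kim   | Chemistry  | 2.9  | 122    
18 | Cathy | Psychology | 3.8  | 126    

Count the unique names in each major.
SELECT major, COUNT(DISTINCT name)
FROM students
GROUP BY major

Result:
  CS: 4 distinct
  Chemistry: 4 distinct
  Psychology: 5 distinct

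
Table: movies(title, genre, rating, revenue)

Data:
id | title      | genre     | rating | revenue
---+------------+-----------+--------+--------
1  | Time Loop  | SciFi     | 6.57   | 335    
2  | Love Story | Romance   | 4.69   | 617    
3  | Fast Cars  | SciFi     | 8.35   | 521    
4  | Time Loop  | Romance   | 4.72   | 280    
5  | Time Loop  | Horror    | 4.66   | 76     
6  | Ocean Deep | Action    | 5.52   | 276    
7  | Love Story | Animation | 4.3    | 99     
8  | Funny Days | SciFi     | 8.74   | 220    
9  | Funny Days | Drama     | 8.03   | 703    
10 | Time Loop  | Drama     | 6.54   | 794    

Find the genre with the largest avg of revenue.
SELECT genre, AVG(revenue) as val
FROM movies
GROUP BY genre
ORDER BY val DESC
LIMIT 1

Result: Drama with avg(revenue) = 748.50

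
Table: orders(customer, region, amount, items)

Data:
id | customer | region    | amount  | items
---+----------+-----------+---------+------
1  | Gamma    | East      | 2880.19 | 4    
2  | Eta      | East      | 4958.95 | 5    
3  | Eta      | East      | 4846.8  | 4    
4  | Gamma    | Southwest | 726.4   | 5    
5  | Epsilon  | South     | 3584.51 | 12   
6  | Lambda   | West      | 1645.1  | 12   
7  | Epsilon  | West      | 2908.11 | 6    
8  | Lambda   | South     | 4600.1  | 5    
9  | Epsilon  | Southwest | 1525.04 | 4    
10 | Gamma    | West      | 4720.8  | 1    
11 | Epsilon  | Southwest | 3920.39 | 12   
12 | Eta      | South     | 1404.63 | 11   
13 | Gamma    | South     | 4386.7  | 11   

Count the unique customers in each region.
SELECT region, COUNT(DISTINCT customer)
FROM orders
GROUP BY region

Result:
  East: 2 distinct
  South: 4 distinct
  Southwest: 2 distinct
  West: 3 distinct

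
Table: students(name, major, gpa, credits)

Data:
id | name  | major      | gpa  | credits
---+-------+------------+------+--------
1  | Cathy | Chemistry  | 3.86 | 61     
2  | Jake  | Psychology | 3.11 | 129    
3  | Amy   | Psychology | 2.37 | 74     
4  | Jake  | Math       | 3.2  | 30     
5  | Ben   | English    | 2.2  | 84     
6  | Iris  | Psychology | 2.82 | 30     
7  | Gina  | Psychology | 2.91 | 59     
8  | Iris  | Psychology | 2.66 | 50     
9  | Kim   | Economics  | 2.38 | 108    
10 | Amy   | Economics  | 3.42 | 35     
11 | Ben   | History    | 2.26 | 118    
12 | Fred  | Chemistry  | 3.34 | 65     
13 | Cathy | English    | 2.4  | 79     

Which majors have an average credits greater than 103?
SELECT major, AVG(credits)
FROM students
GROUP BY major
HAVING AVG(credits) > 103

Result:
  History: avg=118.00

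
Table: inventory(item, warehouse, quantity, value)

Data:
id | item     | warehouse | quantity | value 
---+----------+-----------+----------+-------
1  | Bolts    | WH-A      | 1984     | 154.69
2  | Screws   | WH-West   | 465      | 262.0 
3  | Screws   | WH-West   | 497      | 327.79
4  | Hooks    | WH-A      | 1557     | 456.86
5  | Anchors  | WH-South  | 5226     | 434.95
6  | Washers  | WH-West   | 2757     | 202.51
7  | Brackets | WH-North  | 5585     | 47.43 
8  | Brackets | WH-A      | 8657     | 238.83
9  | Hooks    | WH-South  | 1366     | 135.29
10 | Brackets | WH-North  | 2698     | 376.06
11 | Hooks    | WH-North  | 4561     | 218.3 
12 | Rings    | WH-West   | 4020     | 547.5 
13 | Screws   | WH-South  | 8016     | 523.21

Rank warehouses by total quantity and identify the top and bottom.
SELECT warehouse, SUM(quantity)
FROM inventory
GROUP BY warehouse
ORDER BY SUM(quantity)

All groups:
  WH-West: 7739
  WH-A: 12198
  WH-North: 12844
  WH-South: 14608

Highest: WH-South (14608)
Lowest: WH-West (7739)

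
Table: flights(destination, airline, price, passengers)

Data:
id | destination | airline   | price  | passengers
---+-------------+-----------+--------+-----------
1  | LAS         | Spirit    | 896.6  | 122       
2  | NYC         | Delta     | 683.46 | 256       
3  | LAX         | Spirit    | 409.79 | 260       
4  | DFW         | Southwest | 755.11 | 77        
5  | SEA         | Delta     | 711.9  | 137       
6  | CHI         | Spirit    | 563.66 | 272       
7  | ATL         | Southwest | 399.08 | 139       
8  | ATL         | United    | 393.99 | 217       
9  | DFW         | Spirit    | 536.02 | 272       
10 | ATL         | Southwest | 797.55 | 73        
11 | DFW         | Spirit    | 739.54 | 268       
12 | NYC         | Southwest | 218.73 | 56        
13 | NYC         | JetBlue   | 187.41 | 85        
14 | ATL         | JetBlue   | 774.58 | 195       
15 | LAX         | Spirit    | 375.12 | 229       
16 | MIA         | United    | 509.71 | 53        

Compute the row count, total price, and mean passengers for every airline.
SELECT airline,
       COUNT(*) as cnt,
       SUM(price) as total_price,
       AVG(passengers) as avg_passengers
FROM flights
GROUP BY airline

Result:
  Delta: 2 records, 1395.36 total price, 196.50 avg passengers
  JetBlue: 2 records, 961.99 total price, 140.00 avg passengers
  Southwest: 4 records, 2170.47 total price, 86.25 avg passengers
  Spirit: 6 records, 3520.73 total price, 237.17 avg passengers
  United: 2 records, 903.70 total price, 135.00 avg passengers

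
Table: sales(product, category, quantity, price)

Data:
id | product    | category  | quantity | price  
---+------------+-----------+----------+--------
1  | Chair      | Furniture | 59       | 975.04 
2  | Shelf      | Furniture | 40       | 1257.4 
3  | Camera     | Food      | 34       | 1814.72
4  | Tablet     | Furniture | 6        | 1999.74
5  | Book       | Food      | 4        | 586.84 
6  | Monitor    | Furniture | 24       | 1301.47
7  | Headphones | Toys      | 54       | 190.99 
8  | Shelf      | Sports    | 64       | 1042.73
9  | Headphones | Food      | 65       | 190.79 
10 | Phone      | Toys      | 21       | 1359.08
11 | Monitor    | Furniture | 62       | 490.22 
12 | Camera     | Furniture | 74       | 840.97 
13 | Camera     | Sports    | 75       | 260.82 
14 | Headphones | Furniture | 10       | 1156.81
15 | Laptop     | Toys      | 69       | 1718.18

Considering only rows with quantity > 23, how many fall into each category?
SELECT category, COUNT(*)
FROM sales
WHERE quantity > 23
GROUP BY category

Note: WHERE filters rows before grouping.

Result:
  Food: 2
  Furniture: 5
  Sports: 2
  Toys: 2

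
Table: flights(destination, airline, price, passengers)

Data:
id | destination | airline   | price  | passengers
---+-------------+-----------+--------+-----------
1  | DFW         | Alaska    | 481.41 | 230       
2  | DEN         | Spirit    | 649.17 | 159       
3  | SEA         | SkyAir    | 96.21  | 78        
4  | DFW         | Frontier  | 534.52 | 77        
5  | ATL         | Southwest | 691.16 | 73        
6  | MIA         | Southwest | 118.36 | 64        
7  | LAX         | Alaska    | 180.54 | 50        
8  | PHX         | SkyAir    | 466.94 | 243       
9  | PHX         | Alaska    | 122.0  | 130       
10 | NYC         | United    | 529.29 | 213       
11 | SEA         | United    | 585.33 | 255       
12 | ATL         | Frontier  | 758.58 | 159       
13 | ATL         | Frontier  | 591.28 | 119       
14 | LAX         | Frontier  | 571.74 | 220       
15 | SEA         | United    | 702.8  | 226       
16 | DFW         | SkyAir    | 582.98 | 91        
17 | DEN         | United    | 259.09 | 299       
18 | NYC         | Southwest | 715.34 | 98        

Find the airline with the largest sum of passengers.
SELECT airline, SUM(passengers) as val
FROM flights
GROUP BY airline
ORDER BY val DESC
LIMIT 1

Result: United with sum(passengers) = 993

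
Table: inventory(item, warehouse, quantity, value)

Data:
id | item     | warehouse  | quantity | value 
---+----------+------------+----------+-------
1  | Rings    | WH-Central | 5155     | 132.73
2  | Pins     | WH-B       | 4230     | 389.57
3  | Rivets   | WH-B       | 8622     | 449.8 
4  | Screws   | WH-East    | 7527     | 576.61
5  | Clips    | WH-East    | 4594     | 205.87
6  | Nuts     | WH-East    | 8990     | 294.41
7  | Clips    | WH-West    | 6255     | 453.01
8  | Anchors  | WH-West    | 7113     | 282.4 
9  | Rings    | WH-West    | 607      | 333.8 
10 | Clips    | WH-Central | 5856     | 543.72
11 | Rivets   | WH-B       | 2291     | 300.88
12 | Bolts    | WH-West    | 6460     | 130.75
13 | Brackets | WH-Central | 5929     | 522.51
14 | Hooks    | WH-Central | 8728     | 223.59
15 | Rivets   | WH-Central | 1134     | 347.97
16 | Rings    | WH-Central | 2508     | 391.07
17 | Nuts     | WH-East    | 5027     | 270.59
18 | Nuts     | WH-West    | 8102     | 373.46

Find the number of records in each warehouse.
SELECT warehouse, COUNT(*) as count
FROM inventory
GROUP BY warehouse

Result:
  WH-B: 3
  WH-Central: 6
  WH-East: 4
  WH-West: 5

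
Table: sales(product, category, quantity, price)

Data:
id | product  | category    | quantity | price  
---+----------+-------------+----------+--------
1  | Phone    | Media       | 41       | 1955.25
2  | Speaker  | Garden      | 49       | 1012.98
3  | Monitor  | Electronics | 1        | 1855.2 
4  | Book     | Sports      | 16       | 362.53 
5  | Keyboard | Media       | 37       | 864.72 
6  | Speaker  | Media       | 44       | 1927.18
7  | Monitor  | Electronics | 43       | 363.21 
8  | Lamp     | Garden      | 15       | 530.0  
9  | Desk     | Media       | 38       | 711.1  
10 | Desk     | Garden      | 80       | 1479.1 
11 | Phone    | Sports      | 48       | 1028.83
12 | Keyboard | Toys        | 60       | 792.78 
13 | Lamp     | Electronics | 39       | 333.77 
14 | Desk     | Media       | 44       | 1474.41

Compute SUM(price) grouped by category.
SELECT category, SUM(price) as result
FROM sales
GROUP BY category

Result:
  Electronics: 2552.18
  Garden: 3022.08
  Media: 6932.66
  Sports: 1391.36
  Toys: 792.78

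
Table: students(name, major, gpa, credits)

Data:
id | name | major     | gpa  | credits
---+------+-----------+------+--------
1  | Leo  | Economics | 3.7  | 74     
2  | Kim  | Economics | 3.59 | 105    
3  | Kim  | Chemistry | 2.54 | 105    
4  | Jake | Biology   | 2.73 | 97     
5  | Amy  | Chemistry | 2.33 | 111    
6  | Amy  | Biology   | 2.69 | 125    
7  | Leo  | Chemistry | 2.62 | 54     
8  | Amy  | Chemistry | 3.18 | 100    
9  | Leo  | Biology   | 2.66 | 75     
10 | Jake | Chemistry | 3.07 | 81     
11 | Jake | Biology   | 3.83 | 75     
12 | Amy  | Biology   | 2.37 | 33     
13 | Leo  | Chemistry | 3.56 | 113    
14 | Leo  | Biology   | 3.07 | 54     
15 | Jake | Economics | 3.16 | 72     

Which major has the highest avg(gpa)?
SELECT major, AVG(gpa) as val
FROM students
GROUP BY major
ORDER BY val DESC
LIMIT 1

Result: Economics with avg(gpa) = 3.48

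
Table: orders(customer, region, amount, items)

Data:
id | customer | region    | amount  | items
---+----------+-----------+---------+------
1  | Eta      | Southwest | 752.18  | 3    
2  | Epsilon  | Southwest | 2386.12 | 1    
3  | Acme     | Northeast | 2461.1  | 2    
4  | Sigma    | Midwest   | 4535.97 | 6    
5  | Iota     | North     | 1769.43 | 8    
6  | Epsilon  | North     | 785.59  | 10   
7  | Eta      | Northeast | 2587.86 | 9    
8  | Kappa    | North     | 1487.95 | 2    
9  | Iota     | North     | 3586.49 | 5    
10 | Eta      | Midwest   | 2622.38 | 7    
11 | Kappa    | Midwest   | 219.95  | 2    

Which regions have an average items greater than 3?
SELECT region, AVG(items)
FROM orders
GROUP BY region
HAVING AVG(items) > 3

Result:
  Midwest: avg=5.00
  North: avg=6.25
  Northeast: avg=5.50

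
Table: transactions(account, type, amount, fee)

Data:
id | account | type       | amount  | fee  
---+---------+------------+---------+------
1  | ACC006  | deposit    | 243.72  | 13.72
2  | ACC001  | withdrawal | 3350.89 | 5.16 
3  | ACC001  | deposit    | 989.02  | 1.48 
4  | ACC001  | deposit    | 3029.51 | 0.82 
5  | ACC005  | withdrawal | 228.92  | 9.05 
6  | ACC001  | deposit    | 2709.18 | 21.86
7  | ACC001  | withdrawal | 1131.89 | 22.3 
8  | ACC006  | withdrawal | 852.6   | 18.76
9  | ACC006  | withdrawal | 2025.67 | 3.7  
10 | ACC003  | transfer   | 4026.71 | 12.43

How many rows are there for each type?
SELECT type, COUNT(*) as count
FROM transactions
GROUP BY type

Result:
  deposit: 4
  transfer: 1
  withdrawal: 5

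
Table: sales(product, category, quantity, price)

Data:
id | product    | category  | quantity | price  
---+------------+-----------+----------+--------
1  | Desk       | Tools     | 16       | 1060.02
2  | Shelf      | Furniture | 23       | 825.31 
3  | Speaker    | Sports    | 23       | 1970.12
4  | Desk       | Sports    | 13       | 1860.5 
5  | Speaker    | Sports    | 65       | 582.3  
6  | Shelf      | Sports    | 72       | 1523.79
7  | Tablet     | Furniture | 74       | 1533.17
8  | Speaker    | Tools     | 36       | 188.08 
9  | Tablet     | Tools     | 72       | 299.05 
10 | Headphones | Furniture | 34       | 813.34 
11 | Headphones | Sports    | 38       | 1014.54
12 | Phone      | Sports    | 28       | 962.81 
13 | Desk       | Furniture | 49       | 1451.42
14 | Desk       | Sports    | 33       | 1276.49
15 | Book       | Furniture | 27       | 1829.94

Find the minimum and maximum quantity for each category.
SELECT category, MIN(quantity), MAX(quantity)
FROM sales
GROUP BY category

Result:
  Furniture: min=23, max=74
  Sports: min=13, max=72
  Tools: min=16, max=72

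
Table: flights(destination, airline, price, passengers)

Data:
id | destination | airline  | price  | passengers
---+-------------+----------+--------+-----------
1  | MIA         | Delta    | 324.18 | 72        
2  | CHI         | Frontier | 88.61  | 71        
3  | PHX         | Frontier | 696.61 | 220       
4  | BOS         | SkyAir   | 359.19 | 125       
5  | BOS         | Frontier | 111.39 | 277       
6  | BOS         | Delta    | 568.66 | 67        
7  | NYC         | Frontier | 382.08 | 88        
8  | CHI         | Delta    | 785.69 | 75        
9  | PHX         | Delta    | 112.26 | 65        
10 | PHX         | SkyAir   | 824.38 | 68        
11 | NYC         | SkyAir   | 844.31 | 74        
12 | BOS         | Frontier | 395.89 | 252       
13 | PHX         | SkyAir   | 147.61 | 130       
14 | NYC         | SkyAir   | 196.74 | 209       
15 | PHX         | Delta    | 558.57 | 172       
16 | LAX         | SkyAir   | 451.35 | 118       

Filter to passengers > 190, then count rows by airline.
SELECT airline, COUNT(*)
FROM flights
WHERE passengers > 190
GROUP BY airline

Note: WHERE filters rows before grouping.

Result:
  Frontier: 3
  SkyAir: 1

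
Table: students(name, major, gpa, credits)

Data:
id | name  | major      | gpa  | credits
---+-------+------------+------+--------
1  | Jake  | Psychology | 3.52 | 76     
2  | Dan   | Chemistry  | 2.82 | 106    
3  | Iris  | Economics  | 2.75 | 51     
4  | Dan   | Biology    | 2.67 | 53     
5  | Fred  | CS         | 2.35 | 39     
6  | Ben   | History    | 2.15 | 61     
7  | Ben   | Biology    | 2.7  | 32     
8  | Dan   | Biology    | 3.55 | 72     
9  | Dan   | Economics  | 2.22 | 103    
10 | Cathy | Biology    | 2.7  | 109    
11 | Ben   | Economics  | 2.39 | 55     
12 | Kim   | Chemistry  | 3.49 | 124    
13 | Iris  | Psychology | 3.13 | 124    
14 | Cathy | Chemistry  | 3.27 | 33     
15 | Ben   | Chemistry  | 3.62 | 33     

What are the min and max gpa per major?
SELECT major, MIN(gpa), MAX(gpa)
FROM students
GROUP BY major

Result:
  Biology: min=2.67, max=3.55
  CS: min=2.35, max=2.35
  Chemistry: min=2.82, max=3.62
  Economics: min=2.22, max=2.75
  History: min=2.15, max=2.15
  Psychology: min=3.13, max=3.52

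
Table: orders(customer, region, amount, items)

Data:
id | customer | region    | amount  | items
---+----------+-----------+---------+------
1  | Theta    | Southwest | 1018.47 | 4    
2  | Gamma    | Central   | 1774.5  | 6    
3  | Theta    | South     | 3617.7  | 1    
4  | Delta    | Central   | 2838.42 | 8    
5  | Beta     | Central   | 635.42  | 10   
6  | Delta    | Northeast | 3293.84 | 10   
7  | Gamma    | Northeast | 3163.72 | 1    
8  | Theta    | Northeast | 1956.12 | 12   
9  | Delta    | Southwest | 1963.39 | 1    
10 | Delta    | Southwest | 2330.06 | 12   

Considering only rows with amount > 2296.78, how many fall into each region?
SELECT region, COUNT(*)
FROM orders
WHERE amount > 2296.78
GROUP BY region

Note: WHERE filters rows before grouping.

Result:
  Central: 1
  Northeast: 2
  South: 1
  Southwest: 1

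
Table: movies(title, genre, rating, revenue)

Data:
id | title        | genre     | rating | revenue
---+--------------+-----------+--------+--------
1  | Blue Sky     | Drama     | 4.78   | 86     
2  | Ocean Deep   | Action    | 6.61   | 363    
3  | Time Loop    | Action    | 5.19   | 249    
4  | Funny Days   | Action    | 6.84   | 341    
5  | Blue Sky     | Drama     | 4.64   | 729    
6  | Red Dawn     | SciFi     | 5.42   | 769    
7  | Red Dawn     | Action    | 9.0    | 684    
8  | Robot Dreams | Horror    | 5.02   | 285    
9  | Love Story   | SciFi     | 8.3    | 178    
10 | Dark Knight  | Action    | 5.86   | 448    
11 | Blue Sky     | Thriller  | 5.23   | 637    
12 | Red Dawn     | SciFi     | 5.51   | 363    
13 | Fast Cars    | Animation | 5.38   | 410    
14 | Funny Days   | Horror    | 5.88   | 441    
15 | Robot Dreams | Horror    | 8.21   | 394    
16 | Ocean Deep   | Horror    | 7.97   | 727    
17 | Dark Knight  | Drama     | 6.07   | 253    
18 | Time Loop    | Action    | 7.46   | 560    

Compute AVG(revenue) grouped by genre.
SELECT genre, AVG(revenue) as result
FROM movies
GROUP BY genre

Result:
  Action: 440.83
  Animation: 410.00
  Drama: 356.00
  Horror: 461.75
  SciFi: 436.67
  Thriller: 637.00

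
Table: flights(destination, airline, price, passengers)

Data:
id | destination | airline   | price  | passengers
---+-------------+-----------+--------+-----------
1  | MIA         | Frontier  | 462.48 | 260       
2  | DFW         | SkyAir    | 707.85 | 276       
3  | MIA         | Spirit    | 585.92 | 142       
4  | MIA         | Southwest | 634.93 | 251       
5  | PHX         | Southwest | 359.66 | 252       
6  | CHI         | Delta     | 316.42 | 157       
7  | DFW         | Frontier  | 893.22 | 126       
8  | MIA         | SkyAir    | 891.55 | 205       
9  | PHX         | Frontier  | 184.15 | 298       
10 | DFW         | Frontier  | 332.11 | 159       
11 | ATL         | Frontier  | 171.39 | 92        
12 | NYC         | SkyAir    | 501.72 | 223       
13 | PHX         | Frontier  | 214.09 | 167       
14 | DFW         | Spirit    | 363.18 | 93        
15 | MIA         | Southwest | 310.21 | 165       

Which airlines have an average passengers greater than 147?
SELECT airline, AVG(passengers)
FROM flights
GROUP BY airline
HAVING AVG(passengers) > 147

Result:
  Delta: avg=157.00
  Frontier: avg=183.67
  SkyAir: avg=234.67
  Southwest: avg=222.67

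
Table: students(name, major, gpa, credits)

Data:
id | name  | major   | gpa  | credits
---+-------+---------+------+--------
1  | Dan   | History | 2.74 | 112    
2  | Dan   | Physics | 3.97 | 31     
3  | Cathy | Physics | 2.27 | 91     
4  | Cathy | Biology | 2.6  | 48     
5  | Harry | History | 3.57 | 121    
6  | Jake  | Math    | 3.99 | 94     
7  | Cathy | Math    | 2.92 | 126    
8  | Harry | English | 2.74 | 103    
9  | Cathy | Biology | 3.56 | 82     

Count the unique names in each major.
SELECT major, COUNT(DISTINCT name)
FROM students
GROUP BY major

Result:
  Biology: 1 distinct
  English: 1 distinct
  History: 2 distinct
  Math: 2 distinct
  Physics: 2 distinct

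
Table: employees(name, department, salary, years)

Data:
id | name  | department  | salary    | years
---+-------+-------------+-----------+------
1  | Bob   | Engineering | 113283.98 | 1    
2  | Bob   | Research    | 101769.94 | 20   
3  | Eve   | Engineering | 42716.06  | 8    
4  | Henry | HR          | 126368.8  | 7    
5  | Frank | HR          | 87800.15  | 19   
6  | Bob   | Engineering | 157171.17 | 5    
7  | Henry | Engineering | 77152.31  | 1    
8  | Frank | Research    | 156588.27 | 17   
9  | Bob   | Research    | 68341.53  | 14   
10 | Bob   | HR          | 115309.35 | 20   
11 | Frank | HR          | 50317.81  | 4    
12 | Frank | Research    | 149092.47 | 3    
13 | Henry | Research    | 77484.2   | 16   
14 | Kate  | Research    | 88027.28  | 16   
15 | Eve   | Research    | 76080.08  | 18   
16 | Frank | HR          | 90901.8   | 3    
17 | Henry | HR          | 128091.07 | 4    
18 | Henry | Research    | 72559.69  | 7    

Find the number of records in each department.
SELECT department, COUNT(*) as count
FROM employees
GROUP BY department

Result:
  Engineering: 4
  HR: 6
  Research: 8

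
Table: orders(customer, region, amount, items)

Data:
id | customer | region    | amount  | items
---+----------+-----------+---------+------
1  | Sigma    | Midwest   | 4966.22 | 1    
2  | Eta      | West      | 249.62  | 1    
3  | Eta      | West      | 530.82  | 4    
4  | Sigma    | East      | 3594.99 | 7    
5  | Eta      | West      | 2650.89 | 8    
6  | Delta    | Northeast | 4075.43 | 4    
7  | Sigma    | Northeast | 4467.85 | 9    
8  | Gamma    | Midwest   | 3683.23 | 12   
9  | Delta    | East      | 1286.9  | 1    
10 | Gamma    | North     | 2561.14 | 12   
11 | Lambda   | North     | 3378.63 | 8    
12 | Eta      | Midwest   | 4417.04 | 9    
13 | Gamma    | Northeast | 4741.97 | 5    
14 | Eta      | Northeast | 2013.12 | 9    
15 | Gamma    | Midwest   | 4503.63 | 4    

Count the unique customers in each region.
SELECT region, COUNT(DISTINCT customer)
FROM orders
GROUP BY region

Result:
  East: 2 distinct
  Midwest: 3 distinct
  North: 2 distinct
  Northeast: 4 distinct
  West: 1 distinct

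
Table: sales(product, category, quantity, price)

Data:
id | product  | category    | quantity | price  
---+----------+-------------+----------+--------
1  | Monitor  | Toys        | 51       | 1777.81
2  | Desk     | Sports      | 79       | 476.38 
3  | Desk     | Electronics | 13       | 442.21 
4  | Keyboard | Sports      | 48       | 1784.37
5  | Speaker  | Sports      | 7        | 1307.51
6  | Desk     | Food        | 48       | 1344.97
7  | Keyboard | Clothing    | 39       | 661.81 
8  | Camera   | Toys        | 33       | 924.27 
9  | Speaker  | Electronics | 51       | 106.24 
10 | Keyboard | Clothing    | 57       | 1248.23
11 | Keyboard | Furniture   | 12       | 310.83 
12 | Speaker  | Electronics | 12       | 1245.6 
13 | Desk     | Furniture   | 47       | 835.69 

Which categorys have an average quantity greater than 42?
SELECT category, AVG(quantity)
FROM sales
GROUP BY category
HAVING AVG(quantity) > 42

Result:
  Clothing: avg=48.00
  Food: avg=48.00
  Sports: avg=44.67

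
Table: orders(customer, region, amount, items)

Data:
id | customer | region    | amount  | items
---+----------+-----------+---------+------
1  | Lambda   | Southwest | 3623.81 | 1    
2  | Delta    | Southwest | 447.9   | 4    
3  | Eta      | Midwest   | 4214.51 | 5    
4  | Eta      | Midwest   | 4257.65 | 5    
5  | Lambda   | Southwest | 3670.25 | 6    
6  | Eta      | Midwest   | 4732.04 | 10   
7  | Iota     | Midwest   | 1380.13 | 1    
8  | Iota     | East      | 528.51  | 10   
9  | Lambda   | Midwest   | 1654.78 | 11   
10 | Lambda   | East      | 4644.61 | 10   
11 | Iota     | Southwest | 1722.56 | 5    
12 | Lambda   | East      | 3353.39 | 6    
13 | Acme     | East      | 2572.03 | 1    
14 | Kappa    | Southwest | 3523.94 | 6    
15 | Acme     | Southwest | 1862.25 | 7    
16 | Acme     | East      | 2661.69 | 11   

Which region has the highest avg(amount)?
SELECT region, AVG(amount) as val
FROM orders
GROUP BY region
ORDER BY val DESC
LIMIT 1

Result: Midwest with avg(amount) = 3247.82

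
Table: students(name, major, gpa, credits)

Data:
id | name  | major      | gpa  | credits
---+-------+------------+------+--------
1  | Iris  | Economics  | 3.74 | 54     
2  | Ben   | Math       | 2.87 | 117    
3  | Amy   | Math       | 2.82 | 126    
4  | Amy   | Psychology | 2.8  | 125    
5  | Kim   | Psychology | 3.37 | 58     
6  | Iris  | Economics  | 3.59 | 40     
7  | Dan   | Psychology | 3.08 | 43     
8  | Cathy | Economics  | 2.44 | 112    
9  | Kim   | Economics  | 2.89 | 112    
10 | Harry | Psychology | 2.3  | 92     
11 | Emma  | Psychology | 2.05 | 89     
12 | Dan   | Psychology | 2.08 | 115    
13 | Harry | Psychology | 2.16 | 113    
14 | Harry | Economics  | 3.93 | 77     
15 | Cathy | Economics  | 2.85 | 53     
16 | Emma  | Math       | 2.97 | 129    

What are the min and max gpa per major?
SELECT major, MIN(gpa), MAX(gpa)
FROM students
GROUP BY major

Result:
  Economics: min=2.44, max=3.93
  Math: min=2.82, max=2.97
  Psychology: min=2.05, max=3.37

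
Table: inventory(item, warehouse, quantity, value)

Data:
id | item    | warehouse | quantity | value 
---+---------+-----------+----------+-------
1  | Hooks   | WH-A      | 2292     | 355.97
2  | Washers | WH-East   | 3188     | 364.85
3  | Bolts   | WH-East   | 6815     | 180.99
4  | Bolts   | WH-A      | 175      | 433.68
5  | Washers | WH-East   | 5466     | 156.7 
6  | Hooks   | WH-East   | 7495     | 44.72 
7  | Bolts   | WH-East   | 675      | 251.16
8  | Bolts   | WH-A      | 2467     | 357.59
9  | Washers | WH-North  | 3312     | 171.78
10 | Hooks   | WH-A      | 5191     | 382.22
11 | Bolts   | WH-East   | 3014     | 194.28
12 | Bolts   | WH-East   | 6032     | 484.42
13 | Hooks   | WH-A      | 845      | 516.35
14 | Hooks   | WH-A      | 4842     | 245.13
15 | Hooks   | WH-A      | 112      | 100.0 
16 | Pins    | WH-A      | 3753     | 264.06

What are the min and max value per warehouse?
SELECT warehouse, MIN(value), MAX(value)
FROM inventory
GROUP BY warehouse

Result:
  WH-A: min=100.00, max=516.35
  WH-East: min=44.72, max=484.42
  WH-North: min=171.78, max=171.78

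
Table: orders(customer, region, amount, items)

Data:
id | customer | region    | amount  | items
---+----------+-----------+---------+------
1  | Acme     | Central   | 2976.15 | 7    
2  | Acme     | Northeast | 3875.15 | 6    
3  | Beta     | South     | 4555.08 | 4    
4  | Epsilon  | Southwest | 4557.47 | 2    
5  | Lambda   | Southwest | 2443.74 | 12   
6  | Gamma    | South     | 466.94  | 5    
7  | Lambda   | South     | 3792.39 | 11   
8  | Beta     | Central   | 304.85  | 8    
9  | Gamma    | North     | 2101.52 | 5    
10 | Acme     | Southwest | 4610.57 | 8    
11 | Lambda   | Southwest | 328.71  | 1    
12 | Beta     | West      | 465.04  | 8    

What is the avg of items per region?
SELECT region, AVG(items) as result
FROM orders
GROUP BY region

Result:
  Central: 7.50
  North: 5.00
  Northeast: 6.00
  South: 6.67
  Southwest: 5.75
  West: 8.00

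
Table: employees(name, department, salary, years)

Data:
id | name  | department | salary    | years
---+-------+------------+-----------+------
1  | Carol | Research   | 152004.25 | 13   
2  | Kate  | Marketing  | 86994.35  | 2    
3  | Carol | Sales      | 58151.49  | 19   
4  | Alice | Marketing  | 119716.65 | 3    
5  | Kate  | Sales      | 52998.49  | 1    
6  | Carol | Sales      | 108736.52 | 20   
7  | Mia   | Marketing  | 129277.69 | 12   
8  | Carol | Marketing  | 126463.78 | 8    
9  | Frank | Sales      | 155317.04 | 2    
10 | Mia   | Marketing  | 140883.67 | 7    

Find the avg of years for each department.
SELECT department, AVG(years) as result
FROM employees
GROUP BY department

Result:
  Marketing: 6.40
  Research: 13.00
  Sales: 10.50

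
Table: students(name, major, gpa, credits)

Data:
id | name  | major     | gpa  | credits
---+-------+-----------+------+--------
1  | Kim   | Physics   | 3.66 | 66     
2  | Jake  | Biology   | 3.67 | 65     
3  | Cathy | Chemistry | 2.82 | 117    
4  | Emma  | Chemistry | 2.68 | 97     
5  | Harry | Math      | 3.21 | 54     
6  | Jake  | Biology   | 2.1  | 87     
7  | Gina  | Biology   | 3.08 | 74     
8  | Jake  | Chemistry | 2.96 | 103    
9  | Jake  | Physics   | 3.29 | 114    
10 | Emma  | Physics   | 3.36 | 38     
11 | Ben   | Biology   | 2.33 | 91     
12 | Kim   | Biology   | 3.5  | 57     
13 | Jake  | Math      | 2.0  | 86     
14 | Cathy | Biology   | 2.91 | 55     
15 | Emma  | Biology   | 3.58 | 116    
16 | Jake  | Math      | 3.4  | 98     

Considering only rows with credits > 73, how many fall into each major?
SELECT major, COUNT(*)
FROM students
WHERE credits > 73
GROUP BY major

Note: WHERE filters rows before grouping.

Result:
  Biology: 4
  Chemistry: 3
  Math: 2
  Physics: 1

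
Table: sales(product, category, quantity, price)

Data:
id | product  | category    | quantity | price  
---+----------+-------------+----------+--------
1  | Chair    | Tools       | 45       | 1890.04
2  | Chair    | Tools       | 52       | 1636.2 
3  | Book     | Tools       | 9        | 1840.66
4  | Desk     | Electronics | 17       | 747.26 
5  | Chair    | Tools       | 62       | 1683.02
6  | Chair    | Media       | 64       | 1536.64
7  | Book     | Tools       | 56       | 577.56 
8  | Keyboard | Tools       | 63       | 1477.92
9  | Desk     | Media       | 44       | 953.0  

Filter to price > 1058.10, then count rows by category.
SELECT category, COUNT(*)
FROM sales
WHERE price > 1058.10
GROUP BY category

Note: WHERE filters rows before grouping.

Result:
  Media: 1
  Tools: 5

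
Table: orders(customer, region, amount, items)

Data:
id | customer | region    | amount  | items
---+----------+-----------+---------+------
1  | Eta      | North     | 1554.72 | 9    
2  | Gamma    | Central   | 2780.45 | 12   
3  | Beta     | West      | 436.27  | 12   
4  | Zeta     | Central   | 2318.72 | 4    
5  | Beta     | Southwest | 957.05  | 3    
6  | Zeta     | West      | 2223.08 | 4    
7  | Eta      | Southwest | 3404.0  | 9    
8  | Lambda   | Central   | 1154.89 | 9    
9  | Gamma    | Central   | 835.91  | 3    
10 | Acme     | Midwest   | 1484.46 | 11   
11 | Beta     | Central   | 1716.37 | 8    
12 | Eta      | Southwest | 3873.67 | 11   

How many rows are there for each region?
SELECT region, COUNT(*) as count
FROM orders
GROUP BY region

Result:
  Central: 5
  Midwest: 1
  North: 1
  Southwest: 3
  West: 2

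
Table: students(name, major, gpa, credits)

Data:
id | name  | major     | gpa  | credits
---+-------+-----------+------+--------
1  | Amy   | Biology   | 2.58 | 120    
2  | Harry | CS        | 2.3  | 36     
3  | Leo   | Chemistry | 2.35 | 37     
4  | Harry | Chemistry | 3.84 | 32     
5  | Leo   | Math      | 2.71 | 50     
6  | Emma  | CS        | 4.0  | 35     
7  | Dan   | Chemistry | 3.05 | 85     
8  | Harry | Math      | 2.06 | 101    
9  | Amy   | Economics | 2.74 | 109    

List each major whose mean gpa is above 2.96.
SELECT major, AVG(gpa)
FROM students
GROUP BY major
HAVING AVG(gpa) > 2.96

Result:
  CS: avg=3.15
  Chemistry: avg=3.08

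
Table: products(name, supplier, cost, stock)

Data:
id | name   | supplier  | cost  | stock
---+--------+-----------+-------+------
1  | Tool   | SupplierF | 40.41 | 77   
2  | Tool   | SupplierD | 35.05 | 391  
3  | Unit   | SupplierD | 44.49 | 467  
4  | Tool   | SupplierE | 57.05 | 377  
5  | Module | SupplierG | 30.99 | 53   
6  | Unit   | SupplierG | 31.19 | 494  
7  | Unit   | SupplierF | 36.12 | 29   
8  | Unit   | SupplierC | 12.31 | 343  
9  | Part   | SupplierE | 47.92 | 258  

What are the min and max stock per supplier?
SELECT supplier, MIN(stock), MAX(stock)
FROM products
GROUP BY supplier

Result:
  SupplierC: min=343, max=343
  SupplierD: min=391, max=467
  SupplierE: min=258, max=377
  SupplierF: min=29, max=77
  SupplierG: min=53, max=494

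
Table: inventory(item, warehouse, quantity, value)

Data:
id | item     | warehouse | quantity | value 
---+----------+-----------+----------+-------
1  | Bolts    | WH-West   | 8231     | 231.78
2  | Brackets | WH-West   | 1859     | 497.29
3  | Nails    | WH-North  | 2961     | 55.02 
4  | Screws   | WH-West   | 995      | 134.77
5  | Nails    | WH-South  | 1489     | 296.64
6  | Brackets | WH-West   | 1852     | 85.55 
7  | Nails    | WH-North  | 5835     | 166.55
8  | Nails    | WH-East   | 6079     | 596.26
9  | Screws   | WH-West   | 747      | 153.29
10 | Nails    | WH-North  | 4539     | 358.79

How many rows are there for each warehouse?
SELECT warehouse, COUNT(*) as count
FROM inventory
GROUP BY warehouse

Result:
  WH-East: 1
  WH-North: 3
  WH-South: 1
  WH-West: 5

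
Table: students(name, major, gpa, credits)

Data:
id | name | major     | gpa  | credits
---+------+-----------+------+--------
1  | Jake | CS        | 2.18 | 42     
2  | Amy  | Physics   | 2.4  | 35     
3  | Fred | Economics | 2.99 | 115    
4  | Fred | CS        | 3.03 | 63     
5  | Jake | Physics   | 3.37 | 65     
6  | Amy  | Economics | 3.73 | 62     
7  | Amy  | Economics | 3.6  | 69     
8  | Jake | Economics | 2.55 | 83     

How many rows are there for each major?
SELECT major, COUNT(*) as count
FROM students
GROUP BY major

Result:
  CS: 2
  Economics: 4
  Physics: 2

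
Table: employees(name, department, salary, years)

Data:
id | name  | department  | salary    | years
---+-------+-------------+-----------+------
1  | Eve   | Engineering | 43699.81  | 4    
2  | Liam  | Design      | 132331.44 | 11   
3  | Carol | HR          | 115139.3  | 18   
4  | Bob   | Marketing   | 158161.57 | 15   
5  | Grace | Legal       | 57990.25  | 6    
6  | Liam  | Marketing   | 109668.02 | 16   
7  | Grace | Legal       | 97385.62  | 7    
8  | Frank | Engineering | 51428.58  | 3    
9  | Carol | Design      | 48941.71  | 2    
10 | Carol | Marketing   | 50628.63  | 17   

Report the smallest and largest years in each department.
SELECT department, MIN(years), MAX(years)
FROM employees
GROUP BY department

Result:
  Design: min=2, max=11
  Engineering: min=3, max=4
  HR: min=18, max=18
  Legal: min=6, max=7
  Marketing: min=15, max=17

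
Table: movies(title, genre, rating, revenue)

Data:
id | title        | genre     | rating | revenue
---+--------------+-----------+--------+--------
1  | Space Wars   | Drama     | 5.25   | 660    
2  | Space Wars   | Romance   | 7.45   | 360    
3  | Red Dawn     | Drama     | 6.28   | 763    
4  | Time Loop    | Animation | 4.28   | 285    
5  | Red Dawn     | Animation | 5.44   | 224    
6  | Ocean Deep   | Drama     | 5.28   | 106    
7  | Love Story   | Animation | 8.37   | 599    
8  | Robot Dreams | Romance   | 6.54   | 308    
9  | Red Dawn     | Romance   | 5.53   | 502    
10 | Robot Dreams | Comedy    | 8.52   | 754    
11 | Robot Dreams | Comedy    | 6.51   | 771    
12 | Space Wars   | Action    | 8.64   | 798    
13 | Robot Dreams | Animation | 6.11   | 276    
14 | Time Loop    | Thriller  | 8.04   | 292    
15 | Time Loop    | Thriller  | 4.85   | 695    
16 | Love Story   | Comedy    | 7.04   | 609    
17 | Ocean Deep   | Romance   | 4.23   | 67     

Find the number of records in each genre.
SELECT genre, COUNT(*) as count
FROM movies
GROUP BY genre

Result:
  Action: 1
  Animation: 4
  Comedy: 3
  Drama: 3
  Romance: 4
  Thriller: 2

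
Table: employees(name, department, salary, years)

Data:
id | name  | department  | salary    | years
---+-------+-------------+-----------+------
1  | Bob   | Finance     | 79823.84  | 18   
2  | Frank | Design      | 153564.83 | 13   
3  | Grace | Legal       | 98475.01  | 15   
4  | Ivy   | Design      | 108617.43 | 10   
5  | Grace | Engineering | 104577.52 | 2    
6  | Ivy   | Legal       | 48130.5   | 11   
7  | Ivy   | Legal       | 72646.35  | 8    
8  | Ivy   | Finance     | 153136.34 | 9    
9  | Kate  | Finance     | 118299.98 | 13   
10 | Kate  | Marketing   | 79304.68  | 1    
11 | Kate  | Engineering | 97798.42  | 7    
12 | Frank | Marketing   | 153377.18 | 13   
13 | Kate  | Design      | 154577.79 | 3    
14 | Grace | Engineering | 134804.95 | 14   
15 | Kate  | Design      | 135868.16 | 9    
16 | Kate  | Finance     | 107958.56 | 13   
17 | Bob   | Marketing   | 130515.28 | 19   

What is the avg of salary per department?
SELECT department, AVG(salary) as result
FROM employees
GROUP BY department

Result:
  Design: 138157.05
  Engineering: 112393.63
  Finance: 114804.68
  Legal: 73083.95
  Marketing: 121065.71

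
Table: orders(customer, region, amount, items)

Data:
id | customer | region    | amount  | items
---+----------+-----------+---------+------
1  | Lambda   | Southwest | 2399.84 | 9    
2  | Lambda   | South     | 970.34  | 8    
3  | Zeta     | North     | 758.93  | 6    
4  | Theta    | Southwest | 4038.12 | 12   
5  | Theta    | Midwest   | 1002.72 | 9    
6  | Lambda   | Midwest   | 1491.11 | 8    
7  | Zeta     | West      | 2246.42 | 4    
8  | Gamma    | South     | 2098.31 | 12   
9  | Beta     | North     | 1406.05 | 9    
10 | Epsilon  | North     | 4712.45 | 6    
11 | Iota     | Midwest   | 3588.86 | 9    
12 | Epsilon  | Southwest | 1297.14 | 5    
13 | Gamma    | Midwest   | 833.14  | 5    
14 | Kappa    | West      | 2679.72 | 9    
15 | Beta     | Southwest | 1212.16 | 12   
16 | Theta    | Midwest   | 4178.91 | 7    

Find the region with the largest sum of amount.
SELECT region, SUM(amount) as val
FROM orders
GROUP BY region
ORDER BY val DESC
LIMIT 1

Result: Midwest with sum(amount) = 11094.74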